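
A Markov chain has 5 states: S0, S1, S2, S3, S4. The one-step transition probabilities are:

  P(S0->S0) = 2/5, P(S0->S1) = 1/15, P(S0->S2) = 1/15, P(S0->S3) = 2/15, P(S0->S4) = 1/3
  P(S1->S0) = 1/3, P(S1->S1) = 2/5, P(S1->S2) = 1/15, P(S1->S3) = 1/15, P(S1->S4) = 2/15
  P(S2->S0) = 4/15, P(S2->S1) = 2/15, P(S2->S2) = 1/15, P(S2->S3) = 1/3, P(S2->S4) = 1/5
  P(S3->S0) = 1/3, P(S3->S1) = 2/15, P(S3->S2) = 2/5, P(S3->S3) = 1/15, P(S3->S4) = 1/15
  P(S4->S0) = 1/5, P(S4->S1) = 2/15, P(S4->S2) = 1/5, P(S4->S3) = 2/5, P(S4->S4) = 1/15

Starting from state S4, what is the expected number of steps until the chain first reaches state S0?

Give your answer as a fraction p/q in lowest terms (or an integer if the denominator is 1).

Answer: 3773/1019

Derivation:
Let h_i = expected steps to first reach S0 from state i.
Boundary: h_S0 = 0.
First-step equations for the other states:
  h_S1 = 1 + 1/3*h_S0 + 2/5*h_S1 + 1/15*h_S2 + 1/15*h_S3 + 2/15*h_S4
  h_S2 = 1 + 4/15*h_S0 + 2/15*h_S1 + 1/15*h_S2 + 1/3*h_S3 + 1/5*h_S4
  h_S3 = 1 + 1/3*h_S0 + 2/15*h_S1 + 2/5*h_S2 + 1/15*h_S3 + 1/15*h_S4
  h_S4 = 1 + 1/5*h_S0 + 2/15*h_S1 + 1/5*h_S2 + 2/5*h_S3 + 1/15*h_S4

Substituting h_S0 = 0 and rearranging gives the linear system (I - Q) h = 1:
  [3/5, -1/15, -1/15, -2/15] . (h_S1, h_S2, h_S3, h_S4) = 1
  [-2/15, 14/15, -1/3, -1/5] . (h_S1, h_S2, h_S3, h_S4) = 1
  [-2/15, -2/5, 14/15, -1/15] . (h_S1, h_S2, h_S3, h_S4) = 1
  [-2/15, -1/5, -2/5, 14/15] . (h_S1, h_S2, h_S3, h_S4) = 1

Solving yields:
  h_S1 = 3308/1019
  h_S2 = 3575/1019
  h_S3 = 3366/1019
  h_S4 = 3773/1019

Starting state is S4, so the expected hitting time is h_S4 = 3773/1019.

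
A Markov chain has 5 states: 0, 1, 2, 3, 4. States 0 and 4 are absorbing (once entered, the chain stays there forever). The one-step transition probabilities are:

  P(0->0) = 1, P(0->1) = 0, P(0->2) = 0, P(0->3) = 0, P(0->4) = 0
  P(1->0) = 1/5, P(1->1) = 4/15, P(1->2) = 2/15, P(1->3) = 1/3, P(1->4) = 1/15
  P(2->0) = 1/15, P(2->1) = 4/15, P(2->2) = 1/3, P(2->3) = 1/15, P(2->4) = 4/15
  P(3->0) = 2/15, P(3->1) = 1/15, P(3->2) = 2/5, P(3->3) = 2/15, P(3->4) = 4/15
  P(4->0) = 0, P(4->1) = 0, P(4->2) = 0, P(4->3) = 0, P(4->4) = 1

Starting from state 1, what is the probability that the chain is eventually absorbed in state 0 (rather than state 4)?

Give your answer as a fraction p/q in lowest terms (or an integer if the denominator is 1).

Answer: 133/272

Derivation:
Let a_i = P(absorbed in 0 | start in state i).
Boundary conditions: a_0 = 1, a_4 = 0.
For each transient state i, a_i = sum_j P(i->j) * a_j:
  a_1 = 1/5*a_0 + 4/15*a_1 + 2/15*a_2 + 1/3*a_3 + 1/15*a_4
  a_2 = 1/15*a_0 + 4/15*a_1 + 1/3*a_2 + 1/15*a_3 + 4/15*a_4
  a_3 = 2/15*a_0 + 1/15*a_1 + 2/5*a_2 + 2/15*a_3 + 4/15*a_4

Substituting a_0 = 1 and a_4 = 0, rearrange to (I - Q) a = r where r[i] = P(i -> 0):
  [11/15, -2/15, -1/3] . (a_1, a_2, a_3) = 1/5
  [-4/15, 2/3, -1/15] . (a_1, a_2, a_3) = 1/15
  [-1/15, -2/5, 13/15] . (a_1, a_2, a_3) = 2/15

Solving yields:
  a_1 = 133/272
  a_2 = 359/1088
  a_3 = 11/32

Starting state is 1, so the absorption probability is a_1 = 133/272.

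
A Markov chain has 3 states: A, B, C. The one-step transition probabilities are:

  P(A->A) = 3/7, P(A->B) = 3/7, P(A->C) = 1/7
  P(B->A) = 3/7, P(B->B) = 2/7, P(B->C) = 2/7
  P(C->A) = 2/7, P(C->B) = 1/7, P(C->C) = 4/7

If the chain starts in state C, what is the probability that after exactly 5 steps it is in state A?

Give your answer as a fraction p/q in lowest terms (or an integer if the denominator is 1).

Answer: 6402/16807

Derivation:
Computing P^5 by repeated multiplication:
P^1 =
  A: [3/7, 3/7, 1/7]
  B: [3/7, 2/7, 2/7]
  C: [2/7, 1/7, 4/7]
P^2 =
  A: [20/49, 16/49, 13/49]
  B: [19/49, 15/49, 15/49]
  C: [17/49, 12/49, 20/49]
P^3 =
  A: [134/343, 15/49, 104/343]
  B: [132/343, 102/343, 109/343]
  C: [127/343, 95/343, 121/343]
P^4 =
  A: [925/2401, 716/2401, 760/2401]
  B: [920/2401, 709/2401, 772/2401]
  C: [908/2401, 692/2401, 801/2401]
P^5 =
  A: [6443/16807, 4967/16807, 771/2401]
  B: [6431/16807, 4950/16807, 5426/16807]
  C: [6402/16807, 4909/16807, 5496/16807]

(P^5)[C -> A] = 6402/16807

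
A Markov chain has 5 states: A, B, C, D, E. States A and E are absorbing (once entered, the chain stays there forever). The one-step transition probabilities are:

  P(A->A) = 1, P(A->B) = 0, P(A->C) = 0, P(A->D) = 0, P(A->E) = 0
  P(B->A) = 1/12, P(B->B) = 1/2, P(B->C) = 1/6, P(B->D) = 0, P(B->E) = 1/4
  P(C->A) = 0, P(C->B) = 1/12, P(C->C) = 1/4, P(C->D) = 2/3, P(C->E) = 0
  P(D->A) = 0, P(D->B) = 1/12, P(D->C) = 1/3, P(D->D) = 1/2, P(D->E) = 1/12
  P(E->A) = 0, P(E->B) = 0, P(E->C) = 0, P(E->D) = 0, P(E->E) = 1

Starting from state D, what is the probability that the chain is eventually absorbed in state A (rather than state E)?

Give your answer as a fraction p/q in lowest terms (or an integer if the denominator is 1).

Let a_i = P(absorbed in A | start in state i).
Boundary conditions: a_A = 1, a_E = 0.
For each transient state i, a_i = sum_j P(i->j) * a_j:
  a_B = 1/12*a_A + 1/2*a_B + 1/6*a_C + 0*a_D + 1/4*a_E
  a_C = 0*a_A + 1/12*a_B + 1/4*a_C + 2/3*a_D + 0*a_E
  a_D = 0*a_A + 1/12*a_B + 1/3*a_C + 1/2*a_D + 1/12*a_E

Substituting a_A = 1 and a_E = 0, rearrange to (I - Q) a = r where r[i] = P(i -> A):
  [1/2, -1/6, 0] . (a_B, a_C, a_D) = 1/12
  [-1/12, 3/4, -2/3] . (a_B, a_C, a_D) = 0
  [-1/12, -1/3, 1/2] . (a_B, a_C, a_D) = 0

Solving yields:
  a_B = 11/52
  a_C = 7/52
  a_D = 1/8

Starting state is D, so the absorption probability is a_D = 1/8.

Answer: 1/8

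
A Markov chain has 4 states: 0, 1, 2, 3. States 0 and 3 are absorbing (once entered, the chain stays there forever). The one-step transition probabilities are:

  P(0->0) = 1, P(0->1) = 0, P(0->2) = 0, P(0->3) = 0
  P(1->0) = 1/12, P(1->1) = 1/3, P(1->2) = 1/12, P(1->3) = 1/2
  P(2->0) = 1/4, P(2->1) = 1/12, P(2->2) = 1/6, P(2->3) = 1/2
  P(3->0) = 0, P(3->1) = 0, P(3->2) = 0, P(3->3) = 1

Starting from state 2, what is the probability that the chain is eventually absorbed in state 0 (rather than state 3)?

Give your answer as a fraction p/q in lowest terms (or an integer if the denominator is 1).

Let a_i = P(absorbed in 0 | start in state i).
Boundary conditions: a_0 = 1, a_3 = 0.
For each transient state i, a_i = sum_j P(i->j) * a_j:
  a_1 = 1/12*a_0 + 1/3*a_1 + 1/12*a_2 + 1/2*a_3
  a_2 = 1/4*a_0 + 1/12*a_1 + 1/6*a_2 + 1/2*a_3

Substituting a_0 = 1 and a_3 = 0, rearrange to (I - Q) a = r where r[i] = P(i -> 0):
  [2/3, -1/12] . (a_1, a_2) = 1/12
  [-1/12, 5/6] . (a_1, a_2) = 1/4

Solving yields:
  a_1 = 13/79
  a_2 = 25/79

Starting state is 2, so the absorption probability is a_2 = 25/79.

Answer: 25/79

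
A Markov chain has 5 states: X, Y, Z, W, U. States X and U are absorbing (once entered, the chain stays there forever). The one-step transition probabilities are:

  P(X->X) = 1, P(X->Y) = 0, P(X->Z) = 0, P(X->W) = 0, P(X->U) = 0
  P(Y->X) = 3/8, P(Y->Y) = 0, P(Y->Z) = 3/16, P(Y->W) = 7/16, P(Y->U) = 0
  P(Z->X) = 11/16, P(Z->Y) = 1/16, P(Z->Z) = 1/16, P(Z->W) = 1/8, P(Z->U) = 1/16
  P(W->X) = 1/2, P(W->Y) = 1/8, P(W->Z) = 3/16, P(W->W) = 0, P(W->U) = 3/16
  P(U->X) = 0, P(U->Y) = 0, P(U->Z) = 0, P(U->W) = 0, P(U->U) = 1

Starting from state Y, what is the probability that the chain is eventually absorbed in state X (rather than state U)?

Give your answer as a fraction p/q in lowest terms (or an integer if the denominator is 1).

Answer: 1017/1151

Derivation:
Let a_i = P(absorbed in X | start in state i).
Boundary conditions: a_X = 1, a_U = 0.
For each transient state i, a_i = sum_j P(i->j) * a_j:
  a_Y = 3/8*a_X + 0*a_Y + 3/16*a_Z + 7/16*a_W + 0*a_U
  a_Z = 11/16*a_X + 1/16*a_Y + 1/16*a_Z + 1/8*a_W + 1/16*a_U
  a_W = 1/2*a_X + 1/8*a_Y + 3/16*a_Z + 0*a_W + 3/16*a_U

Substituting a_X = 1 and a_U = 0, rearrange to (I - Q) a = r where r[i] = P(i -> X):
  [1, -3/16, -7/16] . (a_Y, a_Z, a_W) = 3/8
  [-1/16, 15/16, -1/8] . (a_Y, a_Z, a_W) = 11/16
  [-1/8, -3/16, 1] . (a_Y, a_Z, a_W) = 1/2

Solving yields:
  a_Y = 1017/1151
  a_Z = 3094/3453
  a_W = 896/1151

Starting state is Y, so the absorption probability is a_Y = 1017/1151.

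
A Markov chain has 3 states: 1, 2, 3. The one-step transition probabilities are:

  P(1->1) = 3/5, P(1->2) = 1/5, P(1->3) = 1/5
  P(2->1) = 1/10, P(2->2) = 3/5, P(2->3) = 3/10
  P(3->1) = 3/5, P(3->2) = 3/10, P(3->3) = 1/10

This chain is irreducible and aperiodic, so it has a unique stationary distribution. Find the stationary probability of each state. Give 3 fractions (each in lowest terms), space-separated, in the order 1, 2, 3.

The stationary distribution satisfies pi = pi * P, i.e.:
  pi_1 = 3/5*pi_1 + 1/10*pi_2 + 3/5*pi_3
  pi_2 = 1/5*pi_1 + 3/5*pi_2 + 3/10*pi_3
  pi_3 = 1/5*pi_1 + 3/10*pi_2 + 1/10*pi_3
with normalization: pi_1 + pi_2 + pi_3 = 1.

Using the first 2 balance equations plus normalization, the linear system A*pi = b is:
  [-2/5, 1/10, 3/5] . pi = 0
  [1/5, -2/5, 3/10] . pi = 0
  [1, 1, 1] . pi = 1

Solving yields:
  pi_1 = 27/65
  pi_2 = 24/65
  pi_3 = 14/65

Verification (pi * P):
  27/65*3/5 + 24/65*1/10 + 14/65*3/5 = 27/65 = pi_1  (ok)
  27/65*1/5 + 24/65*3/5 + 14/65*3/10 = 24/65 = pi_2  (ok)
  27/65*1/5 + 24/65*3/10 + 14/65*1/10 = 14/65 = pi_3  (ok)

Answer: 27/65 24/65 14/65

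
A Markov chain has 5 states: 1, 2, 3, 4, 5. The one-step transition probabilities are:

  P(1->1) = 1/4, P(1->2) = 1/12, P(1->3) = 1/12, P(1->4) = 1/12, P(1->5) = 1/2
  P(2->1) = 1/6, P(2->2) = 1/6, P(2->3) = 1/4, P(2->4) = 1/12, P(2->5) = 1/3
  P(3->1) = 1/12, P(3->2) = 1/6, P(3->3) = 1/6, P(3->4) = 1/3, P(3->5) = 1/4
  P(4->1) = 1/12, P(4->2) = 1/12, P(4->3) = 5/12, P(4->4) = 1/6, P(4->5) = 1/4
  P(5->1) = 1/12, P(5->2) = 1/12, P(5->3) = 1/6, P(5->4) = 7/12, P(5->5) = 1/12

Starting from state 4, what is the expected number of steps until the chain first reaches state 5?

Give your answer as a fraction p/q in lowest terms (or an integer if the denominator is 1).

Answer: 20088/5779

Derivation:
Let h_i = expected steps to first reach 5 from state i.
Boundary: h_5 = 0.
First-step equations for the other states:
  h_1 = 1 + 1/4*h_1 + 1/12*h_2 + 1/12*h_3 + 1/12*h_4 + 1/2*h_5
  h_2 = 1 + 1/6*h_1 + 1/6*h_2 + 1/4*h_3 + 1/12*h_4 + 1/3*h_5
  h_3 = 1 + 1/12*h_1 + 1/6*h_2 + 1/6*h_3 + 1/3*h_4 + 1/4*h_5
  h_4 = 1 + 1/12*h_1 + 1/12*h_2 + 5/12*h_3 + 1/6*h_4 + 1/4*h_5

Substituting h_5 = 0 and rearranging gives the linear system (I - Q) h = 1:
  [3/4, -1/12, -1/12, -1/12] . (h_1, h_2, h_3, h_4) = 1
  [-1/6, 5/6, -1/4, -1/12] . (h_1, h_2, h_3, h_4) = 1
  [-1/12, -1/6, 5/6, -1/3] . (h_1, h_2, h_3, h_4) = 1
  [-1/12, -1/12, -5/12, 5/6] . (h_1, h_2, h_3, h_4) = 1

Solving yields:
  h_1 = 14124/5779
  h_2 = 17748/5779
  h_3 = 19932/5779
  h_4 = 20088/5779

Starting state is 4, so the expected hitting time is h_4 = 20088/5779.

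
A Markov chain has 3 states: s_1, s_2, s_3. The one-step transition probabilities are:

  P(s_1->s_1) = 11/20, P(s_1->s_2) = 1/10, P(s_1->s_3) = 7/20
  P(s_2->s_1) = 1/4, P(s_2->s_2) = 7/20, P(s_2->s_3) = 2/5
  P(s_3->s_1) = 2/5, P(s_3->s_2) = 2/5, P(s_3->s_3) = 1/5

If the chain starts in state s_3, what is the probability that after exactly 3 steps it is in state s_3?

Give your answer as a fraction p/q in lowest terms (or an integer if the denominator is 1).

Computing P^3 by repeated multiplication:
P^1 =
  s_1: [11/20, 1/10, 7/20]
  s_2: [1/4, 7/20, 2/5]
  s_3: [2/5, 2/5, 1/5]
P^2 =
  s_1: [187/400, 23/100, 121/400]
  s_2: [77/200, 123/400, 123/400]
  s_3: [2/5, 13/50, 17/50]
P^3 =
  s_1: [697/1600, 993/4000, 2529/8000]
  s_2: [3293/8000, 2153/8000, 1277/4000]
  s_3: [421/1000, 267/1000, 39/125]

(P^3)[s_3 -> s_3] = 39/125

Answer: 39/125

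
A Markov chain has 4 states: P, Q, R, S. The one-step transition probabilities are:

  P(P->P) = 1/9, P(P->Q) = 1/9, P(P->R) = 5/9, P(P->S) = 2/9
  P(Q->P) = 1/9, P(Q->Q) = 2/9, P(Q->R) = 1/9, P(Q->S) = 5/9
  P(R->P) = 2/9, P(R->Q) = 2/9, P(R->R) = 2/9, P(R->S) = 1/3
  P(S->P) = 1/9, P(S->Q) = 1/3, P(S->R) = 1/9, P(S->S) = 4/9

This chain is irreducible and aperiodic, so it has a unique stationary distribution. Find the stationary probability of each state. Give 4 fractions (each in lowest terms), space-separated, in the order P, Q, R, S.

The stationary distribution satisfies pi = pi * P, i.e.:
  pi_P = 1/9*pi_P + 1/9*pi_Q + 2/9*pi_R + 1/9*pi_S
  pi_Q = 1/9*pi_P + 2/9*pi_Q + 2/9*pi_R + 1/3*pi_S
  pi_R = 5/9*pi_P + 1/9*pi_Q + 2/9*pi_R + 1/9*pi_S
  pi_S = 2/9*pi_P + 5/9*pi_Q + 1/3*pi_R + 4/9*pi_S
with normalization: pi_P + pi_Q + pi_R + pi_S = 1.

Using the first 3 balance equations plus normalization, the linear system A*pi = b is:
  [-8/9, 1/9, 2/9, 1/9] . pi = 0
  [1/9, -7/9, 2/9, 1/3] . pi = 0
  [5/9, 1/9, -7/9, 1/9] . pi = 0
  [1, 1, 1, 1] . pi = 1

Solving yields:
  pi_P = 9/68
  pi_Q = 173/680
  pi_R = 13/68
  pi_S = 287/680

Verification (pi * P):
  9/68*1/9 + 173/680*1/9 + 13/68*2/9 + 287/680*1/9 = 9/68 = pi_P  (ok)
  9/68*1/9 + 173/680*2/9 + 13/68*2/9 + 287/680*1/3 = 173/680 = pi_Q  (ok)
  9/68*5/9 + 173/680*1/9 + 13/68*2/9 + 287/680*1/9 = 13/68 = pi_R  (ok)
  9/68*2/9 + 173/680*5/9 + 13/68*1/3 + 287/680*4/9 = 287/680 = pi_S  (ok)

Answer: 9/68 173/680 13/68 287/680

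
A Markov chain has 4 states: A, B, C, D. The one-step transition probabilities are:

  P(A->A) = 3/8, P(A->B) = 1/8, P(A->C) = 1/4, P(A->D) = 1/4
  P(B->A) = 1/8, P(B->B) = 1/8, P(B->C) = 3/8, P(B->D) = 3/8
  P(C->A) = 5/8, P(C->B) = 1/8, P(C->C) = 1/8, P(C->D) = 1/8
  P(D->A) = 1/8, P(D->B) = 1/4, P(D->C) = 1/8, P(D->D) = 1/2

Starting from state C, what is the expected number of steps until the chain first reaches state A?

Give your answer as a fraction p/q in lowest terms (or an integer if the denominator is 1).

Answer: 152/63

Derivation:
Let h_i = expected steps to first reach A from state i.
Boundary: h_A = 0.
First-step equations for the other states:
  h_B = 1 + 1/8*h_A + 1/8*h_B + 3/8*h_C + 3/8*h_D
  h_C = 1 + 5/8*h_A + 1/8*h_B + 1/8*h_C + 1/8*h_D
  h_D = 1 + 1/8*h_A + 1/4*h_B + 1/8*h_C + 1/2*h_D

Substituting h_A = 0 and rearranging gives the linear system (I - Q) h = 1:
  [7/8, -3/8, -3/8] . (h_B, h_C, h_D) = 1
  [-1/8, 7/8, -1/8] . (h_B, h_C, h_D) = 1
  [-1/4, -1/8, 1/2] . (h_B, h_C, h_D) = 1

Solving yields:
  h_B = 88/21
  h_C = 152/63
  h_D = 296/63

Starting state is C, so the expected hitting time is h_C = 152/63.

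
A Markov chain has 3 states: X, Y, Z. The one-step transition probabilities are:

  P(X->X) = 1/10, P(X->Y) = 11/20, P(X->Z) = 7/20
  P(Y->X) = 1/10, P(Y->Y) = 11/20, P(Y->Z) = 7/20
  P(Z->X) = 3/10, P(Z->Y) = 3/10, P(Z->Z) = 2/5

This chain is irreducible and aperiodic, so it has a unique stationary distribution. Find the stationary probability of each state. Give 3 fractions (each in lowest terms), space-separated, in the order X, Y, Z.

The stationary distribution satisfies pi = pi * P, i.e.:
  pi_X = 1/10*pi_X + 1/10*pi_Y + 3/10*pi_Z
  pi_Y = 11/20*pi_X + 11/20*pi_Y + 3/10*pi_Z
  pi_Z = 7/20*pi_X + 7/20*pi_Y + 2/5*pi_Z
with normalization: pi_X + pi_Y + pi_Z = 1.

Using the first 2 balance equations plus normalization, the linear system A*pi = b is:
  [-9/10, 1/10, 3/10] . pi = 0
  [11/20, -9/20, 3/10] . pi = 0
  [1, 1, 1] . pi = 1

Solving yields:
  pi_X = 33/190
  pi_Y = 87/190
  pi_Z = 7/19

Verification (pi * P):
  33/190*1/10 + 87/190*1/10 + 7/19*3/10 = 33/190 = pi_X  (ok)
  33/190*11/20 + 87/190*11/20 + 7/19*3/10 = 87/190 = pi_Y  (ok)
  33/190*7/20 + 87/190*7/20 + 7/19*2/5 = 7/19 = pi_Z  (ok)

Answer: 33/190 87/190 7/19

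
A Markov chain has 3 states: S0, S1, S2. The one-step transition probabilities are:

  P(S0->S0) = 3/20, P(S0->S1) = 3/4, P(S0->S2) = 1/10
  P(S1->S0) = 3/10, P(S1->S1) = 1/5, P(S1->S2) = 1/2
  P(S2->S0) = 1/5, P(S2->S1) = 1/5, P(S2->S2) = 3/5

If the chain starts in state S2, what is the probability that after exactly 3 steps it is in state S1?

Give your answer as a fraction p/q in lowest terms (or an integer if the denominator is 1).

Answer: 631/2000

Derivation:
Computing P^3 by repeated multiplication:
P^1 =
  S0: [3/20, 3/4, 1/10]
  S1: [3/10, 1/5, 1/2]
  S2: [1/5, 1/5, 3/5]
P^2 =
  S0: [107/400, 113/400, 9/20]
  S1: [41/200, 73/200, 43/100]
  S2: [21/100, 31/100, 12/25]
P^3 =
  S0: [1719/8000, 2777/8000, 219/500]
  S1: [181/800, 1251/4000, 461/1000]
  S2: [441/2000, 631/2000, 58/125]

(P^3)[S2 -> S1] = 631/2000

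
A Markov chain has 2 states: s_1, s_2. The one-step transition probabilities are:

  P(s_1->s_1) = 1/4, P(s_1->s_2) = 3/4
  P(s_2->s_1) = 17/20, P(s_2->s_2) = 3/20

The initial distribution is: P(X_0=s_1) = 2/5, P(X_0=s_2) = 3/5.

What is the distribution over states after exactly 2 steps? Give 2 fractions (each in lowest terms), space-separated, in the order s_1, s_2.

Answer: 121/250 129/250

Derivation:
Propagating the distribution step by step (d_{t+1} = d_t * P):
d_0 = (s_1=2/5, s_2=3/5)
  d_1[s_1] = 2/5*1/4 + 3/5*17/20 = 61/100
  d_1[s_2] = 2/5*3/4 + 3/5*3/20 = 39/100
d_1 = (s_1=61/100, s_2=39/100)
  d_2[s_1] = 61/100*1/4 + 39/100*17/20 = 121/250
  d_2[s_2] = 61/100*3/4 + 39/100*3/20 = 129/250
d_2 = (s_1=121/250, s_2=129/250)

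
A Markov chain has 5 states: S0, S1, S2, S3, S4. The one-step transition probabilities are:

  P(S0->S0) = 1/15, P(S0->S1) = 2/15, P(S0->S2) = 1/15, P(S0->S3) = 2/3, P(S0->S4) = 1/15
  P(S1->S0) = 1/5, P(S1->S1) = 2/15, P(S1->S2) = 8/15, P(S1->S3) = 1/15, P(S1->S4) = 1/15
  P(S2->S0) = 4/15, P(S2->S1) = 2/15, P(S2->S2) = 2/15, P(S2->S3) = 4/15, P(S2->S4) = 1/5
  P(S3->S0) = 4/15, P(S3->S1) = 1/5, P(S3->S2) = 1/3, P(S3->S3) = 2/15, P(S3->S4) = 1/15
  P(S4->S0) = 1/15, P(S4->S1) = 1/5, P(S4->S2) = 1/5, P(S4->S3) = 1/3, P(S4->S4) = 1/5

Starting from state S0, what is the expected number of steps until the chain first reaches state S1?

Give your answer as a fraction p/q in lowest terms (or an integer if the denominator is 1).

Let h_i = expected steps to first reach S1 from state i.
Boundary: h_S1 = 0.
First-step equations for the other states:
  h_S0 = 1 + 1/15*h_S0 + 2/15*h_S1 + 1/15*h_S2 + 2/3*h_S3 + 1/15*h_S4
  h_S2 = 1 + 4/15*h_S0 + 2/15*h_S1 + 2/15*h_S2 + 4/15*h_S3 + 1/5*h_S4
  h_S3 = 1 + 4/15*h_S0 + 1/5*h_S1 + 1/3*h_S2 + 2/15*h_S3 + 1/15*h_S4
  h_S4 = 1 + 1/15*h_S0 + 1/5*h_S1 + 1/5*h_S2 + 1/3*h_S3 + 1/5*h_S4

Substituting h_S1 = 0 and rearranging gives the linear system (I - Q) h = 1:
  [14/15, -1/15, -2/3, -1/15] . (h_S0, h_S2, h_S3, h_S4) = 1
  [-4/15, 13/15, -4/15, -1/5] . (h_S0, h_S2, h_S3, h_S4) = 1
  [-4/15, -1/3, 13/15, -1/15] . (h_S0, h_S2, h_S3, h_S4) = 1
  [-1/15, -1/5, -1/3, 4/5] . (h_S0, h_S2, h_S3, h_S4) = 1

Solving yields:
  h_S0 = 11115/1829
  h_S2 = 11220/1829
  h_S3 = 10650/1829
  h_S4 = 10455/1829

Starting state is S0, so the expected hitting time is h_S0 = 11115/1829.

Answer: 11115/1829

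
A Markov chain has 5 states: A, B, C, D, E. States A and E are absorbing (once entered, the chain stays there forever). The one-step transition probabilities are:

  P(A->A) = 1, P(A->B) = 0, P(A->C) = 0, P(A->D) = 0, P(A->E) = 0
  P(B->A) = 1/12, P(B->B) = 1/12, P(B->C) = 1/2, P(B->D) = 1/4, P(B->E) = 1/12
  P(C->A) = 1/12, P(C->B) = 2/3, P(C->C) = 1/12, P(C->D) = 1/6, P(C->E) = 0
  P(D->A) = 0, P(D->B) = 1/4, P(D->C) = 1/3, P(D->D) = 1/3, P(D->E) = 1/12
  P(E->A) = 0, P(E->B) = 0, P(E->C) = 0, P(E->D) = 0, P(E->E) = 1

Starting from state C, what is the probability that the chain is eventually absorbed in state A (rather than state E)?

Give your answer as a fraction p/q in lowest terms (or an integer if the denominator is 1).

Let a_i = P(absorbed in A | start in state i).
Boundary conditions: a_A = 1, a_E = 0.
For each transient state i, a_i = sum_j P(i->j) * a_j:
  a_B = 1/12*a_A + 1/12*a_B + 1/2*a_C + 1/4*a_D + 1/12*a_E
  a_C = 1/12*a_A + 2/3*a_B + 1/12*a_C + 1/6*a_D + 0*a_E
  a_D = 0*a_A + 1/4*a_B + 1/3*a_C + 1/3*a_D + 1/12*a_E

Substituting a_A = 1 and a_E = 0, rearrange to (I - Q) a = r where r[i] = P(i -> A):
  [11/12, -1/2, -1/4] . (a_B, a_C, a_D) = 1/12
  [-2/3, 11/12, -1/6] . (a_B, a_C, a_D) = 1/12
  [-1/4, -1/3, 2/3] . (a_B, a_C, a_D) = 0

Solving yields:
  a_B = 28/53
  a_C = 149/265
  a_D = 127/265

Starting state is C, so the absorption probability is a_C = 149/265.

Answer: 149/265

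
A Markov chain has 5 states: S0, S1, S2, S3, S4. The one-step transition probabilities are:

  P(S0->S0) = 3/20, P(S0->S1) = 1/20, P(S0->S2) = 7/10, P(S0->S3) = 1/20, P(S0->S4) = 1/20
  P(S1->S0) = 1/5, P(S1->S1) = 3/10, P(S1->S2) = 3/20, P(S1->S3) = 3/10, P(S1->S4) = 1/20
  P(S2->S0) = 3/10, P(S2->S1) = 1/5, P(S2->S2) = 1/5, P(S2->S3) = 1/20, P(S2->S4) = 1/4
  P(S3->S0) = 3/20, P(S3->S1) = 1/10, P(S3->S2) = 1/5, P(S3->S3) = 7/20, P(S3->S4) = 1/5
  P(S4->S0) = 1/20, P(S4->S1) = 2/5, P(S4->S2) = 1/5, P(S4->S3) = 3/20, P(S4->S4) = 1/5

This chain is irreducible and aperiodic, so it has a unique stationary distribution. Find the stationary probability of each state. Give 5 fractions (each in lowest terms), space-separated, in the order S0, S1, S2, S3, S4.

Answer: 11667/62278 6441/31139 17645/62278 20857/124556 19311/124556

Derivation:
The stationary distribution satisfies pi = pi * P, i.e.:
  pi_S0 = 3/20*pi_S0 + 1/5*pi_S1 + 3/10*pi_S2 + 3/20*pi_S3 + 1/20*pi_S4
  pi_S1 = 1/20*pi_S0 + 3/10*pi_S1 + 1/5*pi_S2 + 1/10*pi_S3 + 2/5*pi_S4
  pi_S2 = 7/10*pi_S0 + 3/20*pi_S1 + 1/5*pi_S2 + 1/5*pi_S3 + 1/5*pi_S4
  pi_S3 = 1/20*pi_S0 + 3/10*pi_S1 + 1/20*pi_S2 + 7/20*pi_S3 + 3/20*pi_S4
  pi_S4 = 1/20*pi_S0 + 1/20*pi_S1 + 1/4*pi_S2 + 1/5*pi_S3 + 1/5*pi_S4
with normalization: pi_S0 + pi_S1 + pi_S2 + pi_S3 + pi_S4 = 1.

Using the first 4 balance equations plus normalization, the linear system A*pi = b is:
  [-17/20, 1/5, 3/10, 3/20, 1/20] . pi = 0
  [1/20, -7/10, 1/5, 1/10, 2/5] . pi = 0
  [7/10, 3/20, -4/5, 1/5, 1/5] . pi = 0
  [1/20, 3/10, 1/20, -13/20, 3/20] . pi = 0
  [1, 1, 1, 1, 1] . pi = 1

Solving yields:
  pi_S0 = 11667/62278
  pi_S1 = 6441/31139
  pi_S2 = 17645/62278
  pi_S3 = 20857/124556
  pi_S4 = 19311/124556

Verification (pi * P):
  11667/62278*3/20 + 6441/31139*1/5 + 17645/62278*3/10 + 20857/124556*3/20 + 19311/124556*1/20 = 11667/62278 = pi_S0  (ok)
  11667/62278*1/20 + 6441/31139*3/10 + 17645/62278*1/5 + 20857/124556*1/10 + 19311/124556*2/5 = 6441/31139 = pi_S1  (ok)
  11667/62278*7/10 + 6441/31139*3/20 + 17645/62278*1/5 + 20857/124556*1/5 + 19311/124556*1/5 = 17645/62278 = pi_S2  (ok)
  11667/62278*1/20 + 6441/31139*3/10 + 17645/62278*1/20 + 20857/124556*7/20 + 19311/124556*3/20 = 20857/124556 = pi_S3  (ok)
  11667/62278*1/20 + 6441/31139*1/20 + 17645/62278*1/4 + 20857/124556*1/5 + 19311/124556*1/5 = 19311/124556 = pi_S4  (ok)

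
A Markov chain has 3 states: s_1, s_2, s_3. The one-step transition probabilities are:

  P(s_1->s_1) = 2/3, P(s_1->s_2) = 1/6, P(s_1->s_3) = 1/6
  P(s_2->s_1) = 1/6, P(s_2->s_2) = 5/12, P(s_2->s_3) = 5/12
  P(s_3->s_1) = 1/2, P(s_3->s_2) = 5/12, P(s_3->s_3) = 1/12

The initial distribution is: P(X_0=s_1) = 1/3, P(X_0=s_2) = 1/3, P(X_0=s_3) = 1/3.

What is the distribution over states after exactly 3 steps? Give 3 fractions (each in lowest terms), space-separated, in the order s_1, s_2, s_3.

Answer: 77/162 65/216 145/648

Derivation:
Propagating the distribution step by step (d_{t+1} = d_t * P):
d_0 = (s_1=1/3, s_2=1/3, s_3=1/3)
  d_1[s_1] = 1/3*2/3 + 1/3*1/6 + 1/3*1/2 = 4/9
  d_1[s_2] = 1/3*1/6 + 1/3*5/12 + 1/3*5/12 = 1/3
  d_1[s_3] = 1/3*1/6 + 1/3*5/12 + 1/3*1/12 = 2/9
d_1 = (s_1=4/9, s_2=1/3, s_3=2/9)
  d_2[s_1] = 4/9*2/3 + 1/3*1/6 + 2/9*1/2 = 25/54
  d_2[s_2] = 4/9*1/6 + 1/3*5/12 + 2/9*5/12 = 11/36
  d_2[s_3] = 4/9*1/6 + 1/3*5/12 + 2/9*1/12 = 25/108
d_2 = (s_1=25/54, s_2=11/36, s_3=25/108)
  d_3[s_1] = 25/54*2/3 + 11/36*1/6 + 25/108*1/2 = 77/162
  d_3[s_2] = 25/54*1/6 + 11/36*5/12 + 25/108*5/12 = 65/216
  d_3[s_3] = 25/54*1/6 + 11/36*5/12 + 25/108*1/12 = 145/648
d_3 = (s_1=77/162, s_2=65/216, s_3=145/648)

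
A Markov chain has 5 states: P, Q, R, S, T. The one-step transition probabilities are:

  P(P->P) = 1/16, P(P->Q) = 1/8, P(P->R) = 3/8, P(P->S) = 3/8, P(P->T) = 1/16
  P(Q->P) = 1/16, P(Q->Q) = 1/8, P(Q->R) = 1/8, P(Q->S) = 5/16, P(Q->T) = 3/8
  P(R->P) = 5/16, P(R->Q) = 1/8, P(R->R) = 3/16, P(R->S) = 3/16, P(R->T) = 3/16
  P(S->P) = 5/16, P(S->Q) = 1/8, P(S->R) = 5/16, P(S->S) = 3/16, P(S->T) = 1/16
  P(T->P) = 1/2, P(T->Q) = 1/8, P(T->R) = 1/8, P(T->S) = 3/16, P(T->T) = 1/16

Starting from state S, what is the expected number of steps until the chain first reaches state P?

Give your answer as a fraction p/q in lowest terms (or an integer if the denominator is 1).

Answer: 448/137

Derivation:
Let h_i = expected steps to first reach P from state i.
Boundary: h_P = 0.
First-step equations for the other states:
  h_Q = 1 + 1/16*h_P + 1/8*h_Q + 1/8*h_R + 5/16*h_S + 3/8*h_T
  h_R = 1 + 5/16*h_P + 1/8*h_Q + 3/16*h_R + 3/16*h_S + 3/16*h_T
  h_S = 1 + 5/16*h_P + 1/8*h_Q + 5/16*h_R + 3/16*h_S + 1/16*h_T
  h_T = 1 + 1/2*h_P + 1/8*h_Q + 1/8*h_R + 3/16*h_S + 1/16*h_T

Substituting h_P = 0 and rearranging gives the linear system (I - Q) h = 1:
  [7/8, -1/8, -5/16, -3/8] . (h_Q, h_R, h_S, h_T) = 1
  [-1/8, 13/16, -3/16, -3/16] . (h_Q, h_R, h_S, h_T) = 1
  [-1/8, -5/16, 13/16, -1/16] . (h_Q, h_R, h_S, h_T) = 1
  [-1/8, -1/8, -3/16, 15/16] . (h_Q, h_R, h_S, h_T) = 1

Solving yields:
  h_Q = 536/137
  h_R = 3072/959
  h_S = 448/137
  h_T = 2560/959

Starting state is S, so the expected hitting time is h_S = 448/137.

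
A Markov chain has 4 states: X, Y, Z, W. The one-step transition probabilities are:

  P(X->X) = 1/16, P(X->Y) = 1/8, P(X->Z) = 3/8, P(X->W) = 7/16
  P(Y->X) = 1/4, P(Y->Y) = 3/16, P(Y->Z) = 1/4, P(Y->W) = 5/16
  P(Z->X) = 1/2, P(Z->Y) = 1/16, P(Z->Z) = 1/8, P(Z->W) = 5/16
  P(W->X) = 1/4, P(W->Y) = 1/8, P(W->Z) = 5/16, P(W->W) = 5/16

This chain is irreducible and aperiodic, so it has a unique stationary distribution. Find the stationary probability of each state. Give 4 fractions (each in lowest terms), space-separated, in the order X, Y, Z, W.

Answer: 357/1334 615/5336 1447/5336 923/2668

Derivation:
The stationary distribution satisfies pi = pi * P, i.e.:
  pi_X = 1/16*pi_X + 1/4*pi_Y + 1/2*pi_Z + 1/4*pi_W
  pi_Y = 1/8*pi_X + 3/16*pi_Y + 1/16*pi_Z + 1/8*pi_W
  pi_Z = 3/8*pi_X + 1/4*pi_Y + 1/8*pi_Z + 5/16*pi_W
  pi_W = 7/16*pi_X + 5/16*pi_Y + 5/16*pi_Z + 5/16*pi_W
with normalization: pi_X + pi_Y + pi_Z + pi_W = 1.

Using the first 3 balance equations plus normalization, the linear system A*pi = b is:
  [-15/16, 1/4, 1/2, 1/4] . pi = 0
  [1/8, -13/16, 1/16, 1/8] . pi = 0
  [3/8, 1/4, -7/8, 5/16] . pi = 0
  [1, 1, 1, 1] . pi = 1

Solving yields:
  pi_X = 357/1334
  pi_Y = 615/5336
  pi_Z = 1447/5336
  pi_W = 923/2668

Verification (pi * P):
  357/1334*1/16 + 615/5336*1/4 + 1447/5336*1/2 + 923/2668*1/4 = 357/1334 = pi_X  (ok)
  357/1334*1/8 + 615/5336*3/16 + 1447/5336*1/16 + 923/2668*1/8 = 615/5336 = pi_Y  (ok)
  357/1334*3/8 + 615/5336*1/4 + 1447/5336*1/8 + 923/2668*5/16 = 1447/5336 = pi_Z  (ok)
  357/1334*7/16 + 615/5336*5/16 + 1447/5336*5/16 + 923/2668*5/16 = 923/2668 = pi_W  (ok)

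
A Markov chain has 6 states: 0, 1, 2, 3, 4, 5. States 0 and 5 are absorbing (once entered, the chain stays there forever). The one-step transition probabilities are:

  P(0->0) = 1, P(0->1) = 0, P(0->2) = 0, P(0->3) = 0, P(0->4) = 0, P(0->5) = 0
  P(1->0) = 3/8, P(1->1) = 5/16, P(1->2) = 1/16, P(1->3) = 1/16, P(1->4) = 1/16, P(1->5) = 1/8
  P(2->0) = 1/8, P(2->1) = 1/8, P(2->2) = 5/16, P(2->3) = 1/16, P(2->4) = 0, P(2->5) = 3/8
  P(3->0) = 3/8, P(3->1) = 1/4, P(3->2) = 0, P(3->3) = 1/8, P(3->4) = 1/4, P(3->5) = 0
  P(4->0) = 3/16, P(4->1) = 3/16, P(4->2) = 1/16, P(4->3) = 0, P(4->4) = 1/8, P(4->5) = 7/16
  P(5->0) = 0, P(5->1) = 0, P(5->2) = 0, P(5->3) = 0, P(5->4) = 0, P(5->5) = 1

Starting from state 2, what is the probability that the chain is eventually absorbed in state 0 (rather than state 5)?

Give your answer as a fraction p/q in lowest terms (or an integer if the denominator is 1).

Answer: 4089/10981

Derivation:
Let a_i = P(absorbed in 0 | start in state i).
Boundary conditions: a_0 = 1, a_5 = 0.
For each transient state i, a_i = sum_j P(i->j) * a_j:
  a_1 = 3/8*a_0 + 5/16*a_1 + 1/16*a_2 + 1/16*a_3 + 1/16*a_4 + 1/8*a_5
  a_2 = 1/8*a_0 + 1/8*a_1 + 5/16*a_2 + 1/16*a_3 + 0*a_4 + 3/8*a_5
  a_3 = 3/8*a_0 + 1/4*a_1 + 0*a_2 + 1/8*a_3 + 1/4*a_4 + 0*a_5
  a_4 = 3/16*a_0 + 3/16*a_1 + 1/16*a_2 + 0*a_3 + 1/8*a_4 + 7/16*a_5

Substituting a_0 = 1 and a_5 = 0, rearrange to (I - Q) a = r where r[i] = P(i -> 0):
  [11/16, -1/16, -1/16, -1/16] . (a_1, a_2, a_3, a_4) = 3/8
  [-1/8, 11/16, -1/16, 0] . (a_1, a_2, a_3, a_4) = 1/8
  [-1/4, 0, 7/8, -1/4] . (a_1, a_2, a_3, a_4) = 3/8
  [-3/16, -1/16, 0, 7/8] . (a_1, a_2, a_3, a_4) = 3/16

Solving yields:
  a_1 = 7480/10981
  a_2 = 4089/10981
  a_3 = 8057/10981
  a_4 = 4248/10981

Starting state is 2, so the absorption probability is a_2 = 4089/10981.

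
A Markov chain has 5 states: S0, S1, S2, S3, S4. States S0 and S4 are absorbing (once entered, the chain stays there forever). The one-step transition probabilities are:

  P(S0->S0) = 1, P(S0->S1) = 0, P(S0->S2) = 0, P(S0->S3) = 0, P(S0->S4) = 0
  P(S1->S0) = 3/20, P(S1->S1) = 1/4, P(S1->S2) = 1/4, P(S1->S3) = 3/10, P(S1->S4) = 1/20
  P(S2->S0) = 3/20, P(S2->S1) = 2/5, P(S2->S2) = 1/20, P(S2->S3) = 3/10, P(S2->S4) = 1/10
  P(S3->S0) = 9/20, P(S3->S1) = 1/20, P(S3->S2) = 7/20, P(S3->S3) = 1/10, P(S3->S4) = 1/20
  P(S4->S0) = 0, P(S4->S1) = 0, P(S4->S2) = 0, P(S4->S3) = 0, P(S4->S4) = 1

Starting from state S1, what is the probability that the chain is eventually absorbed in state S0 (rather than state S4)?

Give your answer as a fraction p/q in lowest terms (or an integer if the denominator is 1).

Answer: 216/275

Derivation:
Let a_i = P(absorbed in S0 | start in state i).
Boundary conditions: a_S0 = 1, a_S4 = 0.
For each transient state i, a_i = sum_j P(i->j) * a_j:
  a_S1 = 3/20*a_S0 + 1/4*a_S1 + 1/4*a_S2 + 3/10*a_S3 + 1/20*a_S4
  a_S2 = 3/20*a_S0 + 2/5*a_S1 + 1/20*a_S2 + 3/10*a_S3 + 1/10*a_S4
  a_S3 = 9/20*a_S0 + 1/20*a_S1 + 7/20*a_S2 + 1/10*a_S3 + 1/20*a_S4

Substituting a_S0 = 1 and a_S4 = 0, rearrange to (I - Q) a = r where r[i] = P(i -> S0):
  [3/4, -1/4, -3/10] . (a_S1, a_S2, a_S3) = 3/20
  [-2/5, 19/20, -3/10] . (a_S1, a_S2, a_S3) = 3/20
  [-1/20, -7/20, 9/10] . (a_S1, a_S2, a_S3) = 9/20

Solving yields:
  a_S1 = 216/275
  a_S2 = 207/275
  a_S3 = 46/55

Starting state is S1, so the absorption probability is a_S1 = 216/275.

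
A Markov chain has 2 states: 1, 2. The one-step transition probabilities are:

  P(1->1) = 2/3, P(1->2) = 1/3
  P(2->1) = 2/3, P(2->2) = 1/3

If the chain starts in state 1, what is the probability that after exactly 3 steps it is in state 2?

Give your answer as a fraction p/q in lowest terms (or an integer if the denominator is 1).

Answer: 1/3

Derivation:
Computing P^3 by repeated multiplication:
P^1 =
  1: [2/3, 1/3]
  2: [2/3, 1/3]
P^2 =
  1: [2/3, 1/3]
  2: [2/3, 1/3]
P^3 =
  1: [2/3, 1/3]
  2: [2/3, 1/3]

(P^3)[1 -> 2] = 1/3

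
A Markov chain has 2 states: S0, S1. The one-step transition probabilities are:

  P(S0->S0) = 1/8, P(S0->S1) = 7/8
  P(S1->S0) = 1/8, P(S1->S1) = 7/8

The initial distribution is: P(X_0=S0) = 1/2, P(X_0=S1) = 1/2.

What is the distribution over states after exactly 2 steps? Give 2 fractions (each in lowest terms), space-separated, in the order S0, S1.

Answer: 1/8 7/8

Derivation:
Propagating the distribution step by step (d_{t+1} = d_t * P):
d_0 = (S0=1/2, S1=1/2)
  d_1[S0] = 1/2*1/8 + 1/2*1/8 = 1/8
  d_1[S1] = 1/2*7/8 + 1/2*7/8 = 7/8
d_1 = (S0=1/8, S1=7/8)
  d_2[S0] = 1/8*1/8 + 7/8*1/8 = 1/8
  d_2[S1] = 1/8*7/8 + 7/8*7/8 = 7/8
d_2 = (S0=1/8, S1=7/8)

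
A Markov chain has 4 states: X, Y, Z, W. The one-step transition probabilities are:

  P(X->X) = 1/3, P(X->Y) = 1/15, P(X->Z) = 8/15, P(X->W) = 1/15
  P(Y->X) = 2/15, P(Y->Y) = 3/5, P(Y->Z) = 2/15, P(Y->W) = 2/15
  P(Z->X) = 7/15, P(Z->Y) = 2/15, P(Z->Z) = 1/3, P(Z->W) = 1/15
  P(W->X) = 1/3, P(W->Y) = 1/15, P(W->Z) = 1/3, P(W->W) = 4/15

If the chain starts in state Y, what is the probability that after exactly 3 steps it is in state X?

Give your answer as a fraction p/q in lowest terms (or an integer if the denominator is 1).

Computing P^3 by repeated multiplication:
P^1 =
  X: [1/3, 1/15, 8/15, 1/15]
  Y: [2/15, 3/5, 2/15, 2/15]
  Z: [7/15, 2/15, 1/3, 1/15]
  W: [1/3, 1/15, 1/3, 4/15]
P^2 =
  X: [88/225, 31/225, 29/75, 19/225]
  Y: [52/225, 89/225, 6/25, 2/15]
  Z: [79/225, 4/25, 2/5, 4/45]
  W: [82/225, 28/225, 29/75, 28/225]
P^3 =
  X: [134/375, 112/675, 48/125, 313/3375]
  Y: [322/1125, 991/3375, 338/1125, 404/3375]
  Z: [133/375, 67/375, 418/1125, 107/1125]
  W: [9/25, 536/3375, 143/375, 337/3375]

(P^3)[Y -> X] = 322/1125

Answer: 322/1125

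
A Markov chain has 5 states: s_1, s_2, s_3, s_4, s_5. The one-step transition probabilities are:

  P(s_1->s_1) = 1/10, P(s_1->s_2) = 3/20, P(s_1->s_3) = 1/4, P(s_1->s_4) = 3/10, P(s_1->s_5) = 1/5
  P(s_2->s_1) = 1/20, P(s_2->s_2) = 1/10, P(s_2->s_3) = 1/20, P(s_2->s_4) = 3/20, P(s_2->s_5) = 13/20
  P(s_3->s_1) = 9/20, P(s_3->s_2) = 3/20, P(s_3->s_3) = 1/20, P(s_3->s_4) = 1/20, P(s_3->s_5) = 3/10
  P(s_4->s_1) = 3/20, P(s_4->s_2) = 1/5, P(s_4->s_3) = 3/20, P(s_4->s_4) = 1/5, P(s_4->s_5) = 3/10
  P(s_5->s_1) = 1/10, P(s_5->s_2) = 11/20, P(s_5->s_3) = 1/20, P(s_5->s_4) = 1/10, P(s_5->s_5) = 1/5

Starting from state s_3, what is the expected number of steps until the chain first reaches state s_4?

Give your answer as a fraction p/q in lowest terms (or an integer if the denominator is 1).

Answer: 13175/1783

Derivation:
Let h_i = expected steps to first reach s_4 from state i.
Boundary: h_s_4 = 0.
First-step equations for the other states:
  h_s_1 = 1 + 1/10*h_s_1 + 3/20*h_s_2 + 1/4*h_s_3 + 3/10*h_s_4 + 1/5*h_s_5
  h_s_2 = 1 + 1/20*h_s_1 + 1/10*h_s_2 + 1/20*h_s_3 + 3/20*h_s_4 + 13/20*h_s_5
  h_s_3 = 1 + 9/20*h_s_1 + 3/20*h_s_2 + 1/20*h_s_3 + 1/20*h_s_4 + 3/10*h_s_5
  h_s_5 = 1 + 1/10*h_s_1 + 11/20*h_s_2 + 1/20*h_s_3 + 1/10*h_s_4 + 1/5*h_s_5

Substituting h_s_4 = 0 and rearranging gives the linear system (I - Q) h = 1:
  [9/10, -3/20, -1/4, -1/5] . (h_s_1, h_s_2, h_s_3, h_s_5) = 1
  [-1/20, 9/10, -1/20, -13/20] . (h_s_1, h_s_2, h_s_3, h_s_5) = 1
  [-9/20, -3/20, 19/20, -3/10] . (h_s_1, h_s_2, h_s_3, h_s_5) = 1
  [-1/10, -11/20, -1/20, 4/5] . (h_s_1, h_s_2, h_s_3, h_s_5) = 1

Solving yields:
  h_s_1 = 10730/1783
  h_s_2 = 12875/1783
  h_s_3 = 13175/1783
  h_s_5 = 13245/1783

Starting state is s_3, so the expected hitting time is h_s_3 = 13175/1783.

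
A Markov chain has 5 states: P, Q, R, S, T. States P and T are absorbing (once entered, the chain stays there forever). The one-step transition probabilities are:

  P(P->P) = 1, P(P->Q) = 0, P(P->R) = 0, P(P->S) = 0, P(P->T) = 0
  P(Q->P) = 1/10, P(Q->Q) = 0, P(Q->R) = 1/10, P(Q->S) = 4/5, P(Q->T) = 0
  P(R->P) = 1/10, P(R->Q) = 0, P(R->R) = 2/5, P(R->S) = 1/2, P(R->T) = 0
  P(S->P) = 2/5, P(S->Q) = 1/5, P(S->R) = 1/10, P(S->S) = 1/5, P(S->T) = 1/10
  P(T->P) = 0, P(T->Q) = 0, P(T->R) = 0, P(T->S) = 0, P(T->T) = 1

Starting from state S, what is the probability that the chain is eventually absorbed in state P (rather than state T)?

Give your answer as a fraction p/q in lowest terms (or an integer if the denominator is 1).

Answer: 22/27

Derivation:
Let a_i = P(absorbed in P | start in state i).
Boundary conditions: a_P = 1, a_T = 0.
For each transient state i, a_i = sum_j P(i->j) * a_j:
  a_Q = 1/10*a_P + 0*a_Q + 1/10*a_R + 4/5*a_S + 0*a_T
  a_R = 1/10*a_P + 0*a_Q + 2/5*a_R + 1/2*a_S + 0*a_T
  a_S = 2/5*a_P + 1/5*a_Q + 1/10*a_R + 1/5*a_S + 1/10*a_T

Substituting a_P = 1 and a_T = 0, rearrange to (I - Q) a = r where r[i] = P(i -> P):
  [1, -1/10, -4/5] . (a_Q, a_R, a_S) = 1/10
  [0, 3/5, -1/2] . (a_Q, a_R, a_S) = 1/10
  [-1/5, -1/10, 4/5] . (a_Q, a_R, a_S) = 2/5

Solving yields:
  a_Q = 271/324
  a_R = 137/162
  a_S = 22/27

Starting state is S, so the absorption probability is a_S = 22/27.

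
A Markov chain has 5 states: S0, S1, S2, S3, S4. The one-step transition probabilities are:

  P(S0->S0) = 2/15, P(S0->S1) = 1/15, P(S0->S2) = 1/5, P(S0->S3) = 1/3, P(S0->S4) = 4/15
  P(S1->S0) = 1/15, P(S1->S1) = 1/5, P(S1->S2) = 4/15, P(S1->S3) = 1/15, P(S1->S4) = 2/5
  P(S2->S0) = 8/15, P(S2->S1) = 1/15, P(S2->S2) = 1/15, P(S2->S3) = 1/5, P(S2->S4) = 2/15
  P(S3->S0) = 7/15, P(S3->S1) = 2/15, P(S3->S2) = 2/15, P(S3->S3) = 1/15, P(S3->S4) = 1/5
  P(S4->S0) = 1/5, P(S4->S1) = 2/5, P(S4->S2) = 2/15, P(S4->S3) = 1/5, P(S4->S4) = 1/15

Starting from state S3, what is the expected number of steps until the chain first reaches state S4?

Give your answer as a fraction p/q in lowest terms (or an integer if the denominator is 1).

Let h_i = expected steps to first reach S4 from state i.
Boundary: h_S4 = 0.
First-step equations for the other states:
  h_S0 = 1 + 2/15*h_S0 + 1/15*h_S1 + 1/5*h_S2 + 1/3*h_S3 + 4/15*h_S4
  h_S1 = 1 + 1/15*h_S0 + 1/5*h_S1 + 4/15*h_S2 + 1/15*h_S3 + 2/5*h_S4
  h_S2 = 1 + 8/15*h_S0 + 1/15*h_S1 + 1/15*h_S2 + 1/5*h_S3 + 2/15*h_S4
  h_S3 = 1 + 7/15*h_S0 + 2/15*h_S1 + 2/15*h_S2 + 1/15*h_S3 + 1/5*h_S4

Substituting h_S4 = 0 and rearranging gives the linear system (I - Q) h = 1:
  [13/15, -1/15, -1/5, -1/3] . (h_S0, h_S1, h_S2, h_S3) = 1
  [-1/15, 4/5, -4/15, -1/15] . (h_S0, h_S1, h_S2, h_S3) = 1
  [-8/15, -1/15, 14/15, -1/5] . (h_S0, h_S1, h_S2, h_S3) = 1
  [-7/15, -2/15, -2/15, 14/15] . (h_S0, h_S1, h_S2, h_S3) = 1

Solving yields:
  h_S0 = 63645/15383
  h_S1 = 53655/15383
  h_S2 = 70845/15383
  h_S3 = 66090/15383

Starting state is S3, so the expected hitting time is h_S3 = 66090/15383.

Answer: 66090/15383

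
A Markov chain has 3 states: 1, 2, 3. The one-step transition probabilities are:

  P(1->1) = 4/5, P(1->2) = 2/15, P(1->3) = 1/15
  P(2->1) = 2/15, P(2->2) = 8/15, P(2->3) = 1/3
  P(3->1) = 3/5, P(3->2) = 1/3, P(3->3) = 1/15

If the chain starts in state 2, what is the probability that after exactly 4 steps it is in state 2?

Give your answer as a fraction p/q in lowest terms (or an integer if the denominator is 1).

Answer: 343/1125

Derivation:
Computing P^4 by repeated multiplication:
P^1 =
  1: [4/5, 2/15, 1/15]
  2: [2/15, 8/15, 1/3]
  3: [3/5, 1/3, 1/15]
P^2 =
  1: [157/225, 1/5, 23/225]
  2: [17/45, 31/75, 47/225]
  3: [127/225, 7/25, 7/45]
P^3 =
  1: [727/1125, 263/1125, 3/25]
  2: [181/375, 383/1125, 199/1125]
  3: [131/225, 311/1125, 53/375]
P^4 =
  1: [2093/3375, 1411/5625, 2177/16875]
  2: [9073/16875, 343/1125, 2657/16875]
  3: [9913/16875, 1531/5625, 2369/16875]

(P^4)[2 -> 2] = 343/1125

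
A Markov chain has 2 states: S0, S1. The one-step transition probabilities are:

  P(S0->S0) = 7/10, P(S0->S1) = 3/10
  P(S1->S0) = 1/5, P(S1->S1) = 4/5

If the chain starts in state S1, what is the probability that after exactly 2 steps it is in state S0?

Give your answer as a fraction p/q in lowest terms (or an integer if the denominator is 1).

Computing P^2 by repeated multiplication:
P^1 =
  S0: [7/10, 3/10]
  S1: [1/5, 4/5]
P^2 =
  S0: [11/20, 9/20]
  S1: [3/10, 7/10]

(P^2)[S1 -> S0] = 3/10

Answer: 3/10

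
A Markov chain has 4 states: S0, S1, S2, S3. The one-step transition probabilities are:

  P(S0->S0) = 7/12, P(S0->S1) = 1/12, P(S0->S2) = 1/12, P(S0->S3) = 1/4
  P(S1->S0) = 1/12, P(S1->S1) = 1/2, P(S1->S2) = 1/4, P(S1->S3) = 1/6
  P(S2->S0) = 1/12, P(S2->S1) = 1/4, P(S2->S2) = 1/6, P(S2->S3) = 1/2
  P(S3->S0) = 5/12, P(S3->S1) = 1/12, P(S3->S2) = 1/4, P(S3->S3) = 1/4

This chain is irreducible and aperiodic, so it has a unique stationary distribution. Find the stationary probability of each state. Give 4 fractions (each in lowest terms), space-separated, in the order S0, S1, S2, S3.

The stationary distribution satisfies pi = pi * P, i.e.:
  pi_S0 = 7/12*pi_S0 + 1/12*pi_S1 + 1/12*pi_S2 + 5/12*pi_S3
  pi_S1 = 1/12*pi_S0 + 1/2*pi_S1 + 1/4*pi_S2 + 1/12*pi_S3
  pi_S2 = 1/12*pi_S0 + 1/4*pi_S1 + 1/6*pi_S2 + 1/4*pi_S3
  pi_S3 = 1/4*pi_S0 + 1/6*pi_S1 + 1/2*pi_S2 + 1/4*pi_S3
with normalization: pi_S0 + pi_S1 + pi_S2 + pi_S3 = 1.

Using the first 3 balance equations plus normalization, the linear system A*pi = b is:
  [-5/12, 1/12, 1/12, 5/12] . pi = 0
  [1/12, -1/2, 1/4, 1/12] . pi = 0
  [1/12, 1/4, -5/6, 1/4] . pi = 0
  [1, 1, 1, 1] . pi = 1

Solving yields:
  pi_S0 = 295/838
  pi_S1 = 81/419
  pi_S2 = 74/419
  pi_S3 = 233/838

Verification (pi * P):
  295/838*7/12 + 81/419*1/12 + 74/419*1/12 + 233/838*5/12 = 295/838 = pi_S0  (ok)
  295/838*1/12 + 81/419*1/2 + 74/419*1/4 + 233/838*1/12 = 81/419 = pi_S1  (ok)
  295/838*1/12 + 81/419*1/4 + 74/419*1/6 + 233/838*1/4 = 74/419 = pi_S2  (ok)
  295/838*1/4 + 81/419*1/6 + 74/419*1/2 + 233/838*1/4 = 233/838 = pi_S3  (ok)

Answer: 295/838 81/419 74/419 233/838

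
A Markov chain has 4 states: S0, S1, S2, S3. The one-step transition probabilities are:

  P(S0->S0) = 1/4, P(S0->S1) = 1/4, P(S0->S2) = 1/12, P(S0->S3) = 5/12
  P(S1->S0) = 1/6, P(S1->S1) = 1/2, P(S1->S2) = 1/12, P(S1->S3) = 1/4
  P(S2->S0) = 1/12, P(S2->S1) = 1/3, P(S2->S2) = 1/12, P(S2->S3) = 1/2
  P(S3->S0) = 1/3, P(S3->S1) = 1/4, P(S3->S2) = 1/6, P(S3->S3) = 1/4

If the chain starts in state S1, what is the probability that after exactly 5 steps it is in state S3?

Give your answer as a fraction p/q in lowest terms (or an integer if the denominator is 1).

Answer: 26161/82944

Derivation:
Computing P^5 by repeated multiplication:
P^1 =
  S0: [1/4, 1/4, 1/12, 5/12]
  S1: [1/6, 1/2, 1/12, 1/4]
  S2: [1/12, 1/3, 1/12, 1/2]
  S3: [1/3, 1/4, 1/6, 1/4]
P^2 =
  S0: [1/4, 23/72, 17/144, 5/16]
  S1: [31/144, 55/144, 5/48, 43/144]
  S2: [1/4, 49/144, 1/8, 41/144]
  S3: [2/9, 47/144, 5/48, 25/72]
P^3 =
  S0: [397/1728, 587/1728, 7/64, 185/576]
  S1: [65/288, 17/48, 187/1728, 539/1728]
  S2: [97/432, 199/576, 185/1728, 31/96]
  S3: [15/64, 49/144, 97/864, 541/1728]
P^4 =
  S0: [2387/10368, 1189/3456, 761/6912, 6545/20736]
  S1: [1579/6912, 7207/20736, 2267/20736, 725/2304]
  S2: [4775/20736, 895/2592, 127/1152, 6515/20736]
  S3: [1583/6912, 3571/10368, 2269/20736, 137/432]
P^5 =
  S0: [57053/248832, 28631/82944, 27281/248832, 78605/248832]
  S1: [1781/7776, 5381/15552, 3029/27648, 26161/82944]
  S2: [18997/82944, 14329/41472, 27251/248832, 9827/31104]
  S3: [3569/15552, 85903/248832, 569/5184, 26171/82944]

(P^5)[S1 -> S3] = 26161/82944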